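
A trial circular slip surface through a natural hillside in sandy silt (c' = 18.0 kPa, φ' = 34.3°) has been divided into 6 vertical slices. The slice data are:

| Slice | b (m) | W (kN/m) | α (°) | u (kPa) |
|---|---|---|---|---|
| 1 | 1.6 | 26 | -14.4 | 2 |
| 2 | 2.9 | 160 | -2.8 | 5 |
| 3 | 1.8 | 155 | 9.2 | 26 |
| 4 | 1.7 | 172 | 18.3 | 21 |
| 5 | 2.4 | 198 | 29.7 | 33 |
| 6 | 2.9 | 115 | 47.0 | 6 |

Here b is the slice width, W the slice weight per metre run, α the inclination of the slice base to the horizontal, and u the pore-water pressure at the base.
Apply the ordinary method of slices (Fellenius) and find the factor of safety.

Ordinary method of slices: FS = Σ[c'·Δl_i + (W_i cosα_i − u_i·Δl_i)·tanφ'] / Σ W_i sinα_i, with Δl_i = b_i / cosα_i.
Slice 1: Δl = 1.6/cos(-14.4°) = 1.652 m; N'_1 = 26·cos(-14.4°) − 2·1.652 = 21.9; c'Δl = 29.73; W sinα = -6.5
Slice 2: Δl = 2.9/cos(-2.8°) = 2.903 m; N'_2 = 160·cos(-2.8°) − 5·2.903 = 145.3; c'Δl = 52.26; W sinα = -7.8
Slice 3: Δl = 1.8/cos9.2° = 1.823 m; N'_3 = 155·cos9.2° − 26·1.823 = 105.6; c'Δl = 32.82; W sinα = 24.8
Slice 4: Δl = 1.7/cos18.3° = 1.791 m; N'_4 = 172·cos18.3° − 21·1.791 = 125.7; c'Δl = 32.23; W sinα = 54.0
Slice 5: Δl = 2.4/cos29.7° = 2.763 m; N'_5 = 198·cos29.7° − 33·2.763 = 80.8; c'Δl = 49.73; W sinα = 98.1
Slice 6: Δl = 2.9/cos47.0° = 4.252 m; N'_6 = 115·cos47.0° − 6·4.252 = 52.9; c'Δl = 76.54; W sinα = 84.1
Σc'Δl = 273.3 kN/m; ΣN' = 532.2 kN/m; ΣW sinα = 246.7 kN/m
Resisting = 273.3 + 532.2·tan34.3° = 273.3 + 363.0 = 636.4 kN/m
FS = 636.4 / 246.7 = 2.579

FS = 2.58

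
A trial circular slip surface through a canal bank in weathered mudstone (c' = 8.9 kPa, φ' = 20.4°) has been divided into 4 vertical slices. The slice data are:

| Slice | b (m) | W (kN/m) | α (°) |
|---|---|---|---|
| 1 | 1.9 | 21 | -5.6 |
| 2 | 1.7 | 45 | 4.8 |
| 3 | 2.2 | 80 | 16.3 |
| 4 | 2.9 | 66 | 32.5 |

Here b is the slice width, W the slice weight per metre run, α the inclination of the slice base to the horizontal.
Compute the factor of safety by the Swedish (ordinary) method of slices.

Ordinary method of slices: FS = Σ[c'·Δl_i + (W_i cosα_i)·tanφ'] / Σ W_i sinα_i, with Δl_i = b_i / cosα_i.
Slice 1: Δl = 1.9/cos(-5.6°) = 1.909 m; N'_1 = 21·cos(-5.6°) = 20.9; c'Δl = 16.99; W sinα = -2.0
Slice 2: Δl = 1.7/cos4.8° = 1.706 m; N'_2 = 45·cos4.8° = 44.8; c'Δl = 15.18; W sinα = 3.8
Slice 3: Δl = 2.2/cos16.3° = 2.292 m; N'_3 = 80·cos16.3° = 76.8; c'Δl = 20.40; W sinα = 22.5
Slice 4: Δl = 2.9/cos32.5° = 3.438 m; N'_4 = 66·cos32.5° = 55.7; c'Δl = 30.60; W sinα = 35.5
Σc'Δl = 83.2 kN/m; ΣN' = 198.2 kN/m; ΣW sinα = 59.6 kN/m
Resisting = 83.2 + 198.2·tan20.4° = 83.2 + 73.7 = 156.9 kN/m
FS = 156.9 / 59.6 = 2.631

FS = 2.63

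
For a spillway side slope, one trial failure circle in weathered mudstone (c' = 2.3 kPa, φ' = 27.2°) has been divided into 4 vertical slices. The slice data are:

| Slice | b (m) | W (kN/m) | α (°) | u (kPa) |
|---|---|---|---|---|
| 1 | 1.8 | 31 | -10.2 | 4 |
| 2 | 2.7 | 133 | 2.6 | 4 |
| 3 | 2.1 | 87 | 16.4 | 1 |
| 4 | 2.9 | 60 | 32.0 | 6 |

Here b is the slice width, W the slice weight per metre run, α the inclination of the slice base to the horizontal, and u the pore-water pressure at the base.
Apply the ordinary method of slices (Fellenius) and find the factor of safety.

FS = 2.73

Ordinary method of slices: FS = Σ[c'·Δl_i + (W_i cosα_i − u_i·Δl_i)·tanφ'] / Σ W_i sinα_i, with Δl_i = b_i / cosα_i.
Slice 1: Δl = 1.8/cos(-10.2°) = 1.829 m; N'_1 = 31·cos(-10.2°) − 4·1.829 = 23.2; c'Δl = 4.21; W sinα = -5.5
Slice 2: Δl = 2.7/cos2.6° = 2.703 m; N'_2 = 133·cos2.6° − 4·2.703 = 122.1; c'Δl = 6.22; W sinα = 6.0
Slice 3: Δl = 2.1/cos16.4° = 2.189 m; N'_3 = 87·cos16.4° − 1·2.189 = 81.3; c'Δl = 5.03; W sinα = 24.6
Slice 4: Δl = 2.9/cos32.0° = 3.420 m; N'_4 = 60·cos32.0° − 6·3.420 = 30.4; c'Δl = 7.87; W sinα = 31.8
Σc'Δl = 23.3 kN/m; ΣN' = 256.9 kN/m; ΣW sinα = 56.9 kN/m
Resisting = 23.3 + 256.9·tan27.2° = 23.3 + 132.0 = 155.3 kN/m
FS = 155.3 / 56.9 = 2.730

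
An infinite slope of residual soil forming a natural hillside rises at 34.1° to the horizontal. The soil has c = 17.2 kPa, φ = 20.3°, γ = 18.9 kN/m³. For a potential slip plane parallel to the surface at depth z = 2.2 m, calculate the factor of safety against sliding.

FS = 1.44

For an infinite slope with a slip plane parallel to the surface (no pore pressure): FS = [c + γz cos²β tanφ] / [γz sinβ cosβ].
γz = 18.9·2.2 = 41.58 kN/m²
Numerator = 17.2 + 41.58·cos²34.1°·tan20.3° = 17.2 + 41.58·0.6857·0.3699 = 27.746 kPa
Denominator = 41.58·sin34.1°·cos34.1° = 41.58·0.5606·0.8281 = 19.303 kPa
FS = 27.746 / 19.303 = 1.437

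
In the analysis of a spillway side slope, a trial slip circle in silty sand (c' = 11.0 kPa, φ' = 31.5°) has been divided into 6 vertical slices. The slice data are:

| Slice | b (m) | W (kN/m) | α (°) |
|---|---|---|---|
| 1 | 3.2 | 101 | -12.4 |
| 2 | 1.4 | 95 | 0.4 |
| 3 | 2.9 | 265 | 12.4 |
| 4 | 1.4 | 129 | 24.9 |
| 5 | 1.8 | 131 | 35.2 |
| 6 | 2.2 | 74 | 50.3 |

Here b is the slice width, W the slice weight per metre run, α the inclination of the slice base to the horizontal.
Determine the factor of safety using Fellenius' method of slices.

Ordinary method of slices: FS = Σ[c'·Δl_i + (W_i cosα_i)·tanφ'] / Σ W_i sinα_i, with Δl_i = b_i / cosα_i.
Slice 1: Δl = 3.2/cos(-12.4°) = 3.276 m; N'_1 = 101·cos(-12.4°) = 98.6; c'Δl = 36.04; W sinα = -21.7
Slice 2: Δl = 1.4/cos0.4° = 1.400 m; N'_2 = 95·cos0.4° = 95.0; c'Δl = 15.40; W sinα = 0.7
Slice 3: Δl = 2.9/cos12.4° = 2.969 m; N'_3 = 265·cos12.4° = 258.8; c'Δl = 32.66; W sinα = 56.9
Slice 4: Δl = 1.4/cos24.9° = 1.543 m; N'_4 = 129·cos24.9° = 117.0; c'Δl = 16.98; W sinα = 54.3
Slice 5: Δl = 1.8/cos35.2° = 2.203 m; N'_5 = 131·cos35.2° = 107.0; c'Δl = 24.23; W sinα = 75.5
Slice 6: Δl = 2.2/cos50.3° = 3.444 m; N'_6 = 74·cos50.3° = 47.3; c'Δl = 37.89; W sinα = 56.9
Σc'Δl = 163.2 kN/m; ΣN' = 723.8 kN/m; ΣW sinα = 222.6 kN/m
Resisting = 163.2 + 723.8·tan31.5° = 163.2 + 443.5 = 606.7 kN/m
FS = 606.7 / 222.6 = 2.725

FS = 2.73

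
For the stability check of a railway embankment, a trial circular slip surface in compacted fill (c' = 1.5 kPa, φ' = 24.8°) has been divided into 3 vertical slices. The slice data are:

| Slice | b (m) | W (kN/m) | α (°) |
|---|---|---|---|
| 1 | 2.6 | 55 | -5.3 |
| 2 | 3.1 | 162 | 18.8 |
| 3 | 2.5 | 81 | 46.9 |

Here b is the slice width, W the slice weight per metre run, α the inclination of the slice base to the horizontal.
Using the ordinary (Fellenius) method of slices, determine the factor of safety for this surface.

FS = 1.28

Ordinary method of slices: FS = Σ[c'·Δl_i + (W_i cosα_i)·tanφ'] / Σ W_i sinα_i, with Δl_i = b_i / cosα_i.
Slice 1: Δl = 2.6/cos(-5.3°) = 2.611 m; N'_1 = 55·cos(-5.3°) = 54.8; c'Δl = 3.92; W sinα = -5.1
Slice 2: Δl = 3.1/cos18.8° = 3.275 m; N'_2 = 162·cos18.8° = 153.4; c'Δl = 4.91; W sinα = 52.2
Slice 3: Δl = 2.5/cos46.9° = 3.659 m; N'_3 = 81·cos46.9° = 55.3; c'Δl = 5.49; W sinα = 59.1
Σc'Δl = 14.3 kN/m; ΣN' = 263.5 kN/m; ΣW sinα = 106.3 kN/m
Resisting = 14.3 + 263.5·tan24.8° = 14.3 + 121.7 = 136.1 kN/m
FS = 136.1 / 106.3 = 1.280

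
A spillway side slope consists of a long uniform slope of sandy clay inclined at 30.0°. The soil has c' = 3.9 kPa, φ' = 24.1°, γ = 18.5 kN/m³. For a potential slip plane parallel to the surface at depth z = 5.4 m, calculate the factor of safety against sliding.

For an infinite slope with a slip plane parallel to the surface (no pore pressure): FS = [c' + γz cos²β tanφ'] / [γz sinβ cosβ].
γz = 18.5·5.4 = 99.90 kN/m²
Numerator = 3.9 + 99.90·cos²30.0°·tan24.1° = 3.9 + 99.90·0.7500·0.4473 = 37.416 kPa
Denominator = 99.90·sin30.0°·cos30.0° = 99.90·0.5000·0.8660 = 43.258 kPa
FS = 37.416 / 43.258 = 0.865

FS = 0.86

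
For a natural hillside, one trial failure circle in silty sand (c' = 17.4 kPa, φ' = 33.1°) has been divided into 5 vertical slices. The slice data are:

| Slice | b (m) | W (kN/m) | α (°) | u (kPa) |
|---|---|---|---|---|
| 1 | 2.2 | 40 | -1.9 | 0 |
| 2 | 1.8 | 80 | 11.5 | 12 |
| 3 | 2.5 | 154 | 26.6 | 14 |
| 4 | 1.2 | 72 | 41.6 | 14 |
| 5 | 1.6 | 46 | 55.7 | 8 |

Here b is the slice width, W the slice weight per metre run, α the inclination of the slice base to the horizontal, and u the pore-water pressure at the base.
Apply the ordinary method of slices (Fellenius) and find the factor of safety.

FS = 2.04

Ordinary method of slices: FS = Σ[c'·Δl_i + (W_i cosα_i − u_i·Δl_i)·tanφ'] / Σ W_i sinα_i, with Δl_i = b_i / cosα_i.
Slice 1: Δl = 2.2/cos(-1.9°) = 2.201 m; N'_1 = 40·cos(-1.9°) − 0·2.201 = 40.0; c'Δl = 38.30; W sinα = -1.3
Slice 2: Δl = 1.8/cos11.5° = 1.837 m; N'_2 = 80·cos11.5° − 12·1.837 = 56.4; c'Δl = 31.96; W sinα = 15.9
Slice 3: Δl = 2.5/cos26.6° = 2.796 m; N'_3 = 154·cos26.6° − 14·2.796 = 98.6; c'Δl = 48.65; W sinα = 69.0
Slice 4: Δl = 1.2/cos41.6° = 1.605 m; N'_4 = 72·cos41.6° − 14·1.605 = 31.4; c'Δl = 27.92; W sinα = 47.8
Slice 5: Δl = 1.6/cos55.7° = 2.839 m; N'_5 = 46·cos55.7° − 8·2.839 = 3.2; c'Δl = 49.40; W sinα = 38.0
Σc'Δl = 196.2 kN/m; ΣN' = 229.5 kN/m; ΣW sinα = 169.4 kN/m
Resisting = 196.2 + 229.5·tan33.1° = 196.2 + 149.6 = 345.8 kN/m
FS = 345.8 / 169.4 = 2.042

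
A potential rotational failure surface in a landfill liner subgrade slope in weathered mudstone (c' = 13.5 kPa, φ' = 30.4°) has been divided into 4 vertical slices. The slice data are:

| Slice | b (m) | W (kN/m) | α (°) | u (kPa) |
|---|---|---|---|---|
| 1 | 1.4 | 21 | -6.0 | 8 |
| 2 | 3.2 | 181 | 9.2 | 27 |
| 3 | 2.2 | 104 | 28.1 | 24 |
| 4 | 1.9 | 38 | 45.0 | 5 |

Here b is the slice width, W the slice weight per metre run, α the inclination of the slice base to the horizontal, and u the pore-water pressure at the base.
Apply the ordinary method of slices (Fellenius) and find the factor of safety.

Ordinary method of slices: FS = Σ[c'·Δl_i + (W_i cosα_i − u_i·Δl_i)·tanφ'] / Σ W_i sinα_i, with Δl_i = b_i / cosα_i.
Slice 1: Δl = 1.4/cos(-6.0°) = 1.408 m; N'_1 = 21·cos(-6.0°) − 8·1.408 = 9.6; c'Δl = 19.00; W sinα = -2.2
Slice 2: Δl = 3.2/cos9.2° = 3.242 m; N'_2 = 181·cos9.2° − 27·3.242 = 91.1; c'Δl = 43.76; W sinα = 28.9
Slice 3: Δl = 2.2/cos28.1° = 2.494 m; N'_3 = 104·cos28.1° − 24·2.494 = 31.9; c'Δl = 33.67; W sinα = 49.0
Slice 4: Δl = 1.9/cos45.0° = 2.687 m; N'_4 = 38·cos45.0° − 5·2.687 = 13.4; c'Δl = 36.27; W sinα = 26.9
Σc'Δl = 132.7 kN/m; ΣN' = 146.1 kN/m; ΣW sinα = 102.6 kN/m
Resisting = 132.7 + 146.1·tan30.4° = 132.7 + 85.7 = 218.4 kN/m
FS = 218.4 / 102.6 = 2.129

FS = 2.13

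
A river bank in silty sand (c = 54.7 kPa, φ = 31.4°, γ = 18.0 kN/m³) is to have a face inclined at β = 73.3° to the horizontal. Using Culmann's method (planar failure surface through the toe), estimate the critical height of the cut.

H_c = 38.87 m

Culmann's analysis gives the critical failure plane at α_cr = (β + φ)/2 = (73.3 + 31.4)/2 = 52.3°, and the critical height
H_c = (4c/γ) · sinβ cosφ / [1 − cos(β − φ)]
    = (4·54.7/18.0) · sin73.3°·cos31.4° / [1 − cos(41.9°)]
    = 12.156 · 0.9578·0.8536 / [1 − 0.7443]
    = 12.156 · 0.8176 / 0.2557
    = 38.87 m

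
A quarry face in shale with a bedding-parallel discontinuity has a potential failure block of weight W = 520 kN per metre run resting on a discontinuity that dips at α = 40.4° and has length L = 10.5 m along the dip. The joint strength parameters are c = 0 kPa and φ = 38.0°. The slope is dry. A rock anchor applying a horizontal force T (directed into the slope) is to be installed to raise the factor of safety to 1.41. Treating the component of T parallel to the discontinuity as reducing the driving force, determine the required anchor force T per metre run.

Resolving forces along and normal to the sliding plane, with the horizontal anchor force T adding T·sinα to the effective normal force and T·cosα acting up the plane against the driving force:
FS = [cL + (W cosα + T sinα) tanφ] / [W sinα − T cosα]
Without the anchor: N' = 396.0 kN/m, driving T_d = 337.0 kN/m, resisting R = 0·10.5 + 396.0·tan38.0° = 309.4 kN/m, FS = 0.92.
Setting FS = 1.41 and solving for T:
1.41·(337.0 − T cos40.4°) = 309.4 + T sin40.4°·tan38.0°
T·(sin40.4°·tan38.0° + 1.41·cos40.4°) = 1.41·337.0 − 309.4
T·(0.6481·0.7813 + 1.41·0.7615) = 475.2 − 309.4 = 165.8
T·1.5801 = 165.8
T = 104.9 kN/m

T = 105 kN/m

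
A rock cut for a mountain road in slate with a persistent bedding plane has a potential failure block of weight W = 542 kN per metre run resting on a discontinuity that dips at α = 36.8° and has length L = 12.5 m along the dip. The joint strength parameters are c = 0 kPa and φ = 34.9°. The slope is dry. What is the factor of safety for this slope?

Resolving the block weight along and normal to the plane and applying the Mohr–Coulomb strength on the joint:
N' = W cosα = 542·cos36.8° = 434.0 kN/m
Driving force T = W sinα = 542·sin36.8° = 324.7 kN/m
Resisting force R = c·L + N'·tanφ = 0·12.5 + 434.0·tan34.9° = 0.0 + 302.8 = 302.8 kN/m
FS = R / T = 302.8 / 324.7 = 0.933

FS = 0.93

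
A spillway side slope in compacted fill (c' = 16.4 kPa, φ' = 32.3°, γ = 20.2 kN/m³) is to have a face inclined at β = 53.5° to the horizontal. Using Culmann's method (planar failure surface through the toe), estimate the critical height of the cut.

Culmann's analysis gives the critical failure plane at α_cr = (β + φ')/2 = (53.5 + 32.3)/2 = 42.9°, and the critical height
H_c = (4c'/γ) · sinβ cosφ' / [1 − cos(β − φ')]
    = (4·16.4/20.2) · sin53.5°·cos32.3° / [1 − cos(21.2°)]
    = 3.248 · 0.8039·0.8453 / [1 − 0.9323]
    = 3.248 · 0.6795 / 0.0677
    = 32.61 m

H_c = 32.61 m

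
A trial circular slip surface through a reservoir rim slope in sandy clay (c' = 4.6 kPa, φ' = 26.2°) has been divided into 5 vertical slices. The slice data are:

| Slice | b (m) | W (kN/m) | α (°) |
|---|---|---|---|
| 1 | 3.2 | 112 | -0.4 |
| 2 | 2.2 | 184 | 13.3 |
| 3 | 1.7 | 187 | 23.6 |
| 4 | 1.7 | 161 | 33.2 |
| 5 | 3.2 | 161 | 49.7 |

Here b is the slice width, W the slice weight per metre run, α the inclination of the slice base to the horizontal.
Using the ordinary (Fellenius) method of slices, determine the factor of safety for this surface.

FS = 1.25

Ordinary method of slices: FS = Σ[c'·Δl_i + (W_i cosα_i)·tanφ'] / Σ W_i sinα_i, with Δl_i = b_i / cosα_i.
Slice 1: Δl = 3.2/cos(-0.4°) = 3.200 m; N'_1 = 112·cos(-0.4°) = 112.0; c'Δl = 14.72; W sinα = -0.8
Slice 2: Δl = 2.2/cos13.3° = 2.261 m; N'_2 = 184·cos13.3° = 179.1; c'Δl = 10.40; W sinα = 42.3
Slice 3: Δl = 1.7/cos23.6° = 1.855 m; N'_3 = 187·cos23.6° = 171.4; c'Δl = 8.53; W sinα = 74.9
Slice 4: Δl = 1.7/cos33.2° = 2.032 m; N'_4 = 161·cos33.2° = 134.7; c'Δl = 9.35; W sinα = 88.2
Slice 5: Δl = 3.2/cos49.7° = 4.948 m; N'_5 = 161·cos49.7° = 104.1; c'Δl = 22.76; W sinα = 122.8
Σc'Δl = 65.8 kN/m; ΣN' = 701.3 kN/m; ΣW sinα = 327.4 kN/m
Resisting = 65.8 + 701.3·tan26.2° = 65.8 + 345.1 = 410.8 kN/m
FS = 410.8 / 327.4 = 1.255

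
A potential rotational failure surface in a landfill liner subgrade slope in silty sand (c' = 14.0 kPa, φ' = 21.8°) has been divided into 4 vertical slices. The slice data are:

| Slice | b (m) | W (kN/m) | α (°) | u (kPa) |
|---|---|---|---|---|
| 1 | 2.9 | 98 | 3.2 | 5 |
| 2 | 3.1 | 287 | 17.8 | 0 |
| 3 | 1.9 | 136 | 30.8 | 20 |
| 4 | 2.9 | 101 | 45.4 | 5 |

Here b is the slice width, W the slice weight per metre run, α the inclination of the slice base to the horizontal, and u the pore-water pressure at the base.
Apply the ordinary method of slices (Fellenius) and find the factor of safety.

FS = 1.56

Ordinary method of slices: FS = Σ[c'·Δl_i + (W_i cosα_i − u_i·Δl_i)·tanφ'] / Σ W_i sinα_i, with Δl_i = b_i / cosα_i.
Slice 1: Δl = 2.9/cos3.2° = 2.905 m; N'_1 = 98·cos3.2° − 5·2.905 = 83.3; c'Δl = 40.66; W sinα = 5.5
Slice 2: Δl = 3.1/cos17.8° = 3.256 m; N'_2 = 287·cos17.8° − 0·3.256 = 273.3; c'Δl = 45.58; W sinα = 87.7
Slice 3: Δl = 1.9/cos30.8° = 2.212 m; N'_3 = 136·cos30.8° − 20·2.212 = 72.6; c'Δl = 30.97; W sinα = 69.6
Slice 4: Δl = 2.9/cos45.4° = 4.130 m; N'_4 = 101·cos45.4° − 5·4.130 = 50.3; c'Δl = 57.82; W sinα = 71.9
Σc'Δl = 175.0 kN/m; ΣN' = 479.4 kN/m; ΣW sinα = 234.8 kN/m
Resisting = 175.0 + 479.4·tan21.8° = 175.0 + 191.8 = 366.8 kN/m
FS = 366.8 / 234.8 = 1.562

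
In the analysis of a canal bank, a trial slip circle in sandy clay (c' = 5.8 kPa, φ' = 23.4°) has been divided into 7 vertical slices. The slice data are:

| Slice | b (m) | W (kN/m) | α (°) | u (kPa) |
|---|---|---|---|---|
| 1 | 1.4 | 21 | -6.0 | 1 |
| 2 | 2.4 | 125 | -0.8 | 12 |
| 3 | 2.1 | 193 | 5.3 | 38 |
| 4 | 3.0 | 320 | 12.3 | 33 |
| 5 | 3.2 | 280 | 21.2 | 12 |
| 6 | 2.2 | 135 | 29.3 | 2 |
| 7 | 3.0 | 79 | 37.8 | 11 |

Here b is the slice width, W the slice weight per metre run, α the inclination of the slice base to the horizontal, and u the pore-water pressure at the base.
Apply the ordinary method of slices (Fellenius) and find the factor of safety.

Ordinary method of slices: FS = Σ[c'·Δl_i + (W_i cosα_i − u_i·Δl_i)·tanφ'] / Σ W_i sinα_i, with Δl_i = b_i / cosα_i.
Slice 1: Δl = 1.4/cos(-6.0°) = 1.408 m; N'_1 = 21·cos(-6.0°) − 1·1.408 = 19.5; c'Δl = 8.16; W sinα = -2.2
Slice 2: Δl = 2.4/cos(-0.8°) = 2.400 m; N'_2 = 125·cos(-0.8°) − 12·2.400 = 96.2; c'Δl = 13.92; W sinα = -1.7
Slice 3: Δl = 2.1/cos5.3° = 2.109 m; N'_3 = 193·cos5.3° − 38·2.109 = 112.0; c'Δl = 12.23; W sinα = 17.8
Slice 4: Δl = 3.0/cos12.3° = 3.070 m; N'_4 = 320·cos12.3° − 33·3.070 = 211.3; c'Δl = 17.81; W sinα = 68.2
Slice 5: Δl = 3.2/cos21.2° = 3.432 m; N'_5 = 280·cos21.2° − 12·3.432 = 219.9; c'Δl = 19.91; W sinα = 101.3
Slice 6: Δl = 2.2/cos29.3° = 2.523 m; N'_6 = 135·cos29.3° − 2·2.523 = 112.7; c'Δl = 14.63; W sinα = 66.1
Slice 7: Δl = 3.0/cos37.8° = 3.797 m; N'_7 = 79·cos37.8° − 11·3.797 = 20.7; c'Δl = 22.02; W sinα = 48.4
Σc'Δl = 108.7 kN/m; ΣN' = 792.2 kN/m; ΣW sinα = 297.8 kN/m
Resisting = 108.7 + 792.2·tan23.4° = 108.7 + 342.8 = 451.5 kN/m
FS = 451.5 / 297.8 = 1.516

FS = 1.52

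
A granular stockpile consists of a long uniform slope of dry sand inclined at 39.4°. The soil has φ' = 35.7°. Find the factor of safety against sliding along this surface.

FS = 0.87

For a dry cohesionless infinite slope the factor of safety is FS = tanφ' / tanβ.
FS = tan35.7° / tan39.4° = 0.7186 / 0.8214 = 0.875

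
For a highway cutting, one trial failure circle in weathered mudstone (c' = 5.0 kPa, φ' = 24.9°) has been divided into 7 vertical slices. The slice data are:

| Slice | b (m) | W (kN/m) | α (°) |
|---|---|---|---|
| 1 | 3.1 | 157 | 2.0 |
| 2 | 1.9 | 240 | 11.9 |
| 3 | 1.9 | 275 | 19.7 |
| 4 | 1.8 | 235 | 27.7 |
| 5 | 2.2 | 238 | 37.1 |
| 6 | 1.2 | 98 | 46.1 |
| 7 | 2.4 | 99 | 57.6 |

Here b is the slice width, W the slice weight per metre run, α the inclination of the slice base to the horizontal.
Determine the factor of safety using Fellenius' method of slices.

Ordinary method of slices: FS = Σ[c'·Δl_i + (W_i cosα_i)·tanφ'] / Σ W_i sinα_i, with Δl_i = b_i / cosα_i.
Slice 1: Δl = 3.1/cos2.0° = 3.102 m; N'_1 = 157·cos2.0° = 156.9; c'Δl = 15.51; W sinα = 5.5
Slice 2: Δl = 1.9/cos11.9° = 1.942 m; N'_2 = 240·cos11.9° = 234.8; c'Δl = 9.71; W sinα = 49.5
Slice 3: Δl = 1.9/cos19.7° = 2.018 m; N'_3 = 275·cos19.7° = 258.9; c'Δl = 10.09; W sinα = 92.7
Slice 4: Δl = 1.8/cos27.7° = 2.033 m; N'_4 = 235·cos27.7° = 208.1; c'Δl = 10.16; W sinα = 109.2
Slice 5: Δl = 2.2/cos37.1° = 2.758 m; N'_5 = 238·cos37.1° = 189.8; c'Δl = 13.79; W sinα = 143.6
Slice 6: Δl = 1.2/cos46.1° = 1.731 m; N'_6 = 98·cos46.1° = 68.0; c'Δl = 8.65; W sinα = 70.6
Slice 7: Δl = 2.4/cos57.6° = 4.479 m; N'_7 = 99·cos57.6° = 53.0; c'Δl = 22.40; W sinα = 83.6
Σc'Δl = 90.3 kN/m; ΣN' = 1169.5 kN/m; ΣW sinα = 554.7 kN/m
Resisting = 90.3 + 1169.5·tan24.9° = 90.3 + 542.9 = 633.2 kN/m
FS = 633.2 / 554.7 = 1.142

FS = 1.14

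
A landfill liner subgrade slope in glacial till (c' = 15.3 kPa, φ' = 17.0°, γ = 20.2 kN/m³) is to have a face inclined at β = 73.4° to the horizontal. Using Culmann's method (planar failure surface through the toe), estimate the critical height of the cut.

H_c = 6.22 m

Culmann's analysis gives the critical failure plane at α_cr = (β + φ')/2 = (73.4 + 17.0)/2 = 45.2°, and the critical height
H_c = (4c'/γ) · sinβ cosφ' / [1 − cos(β − φ')]
    = (4·15.3/20.2) · sin73.4°·cos17.0° / [1 − cos(56.4°)]
    = 3.030 · 0.9583·0.9563 / [1 − 0.5534]
    = 3.030 · 0.9164 / 0.4466
    = 6.22 m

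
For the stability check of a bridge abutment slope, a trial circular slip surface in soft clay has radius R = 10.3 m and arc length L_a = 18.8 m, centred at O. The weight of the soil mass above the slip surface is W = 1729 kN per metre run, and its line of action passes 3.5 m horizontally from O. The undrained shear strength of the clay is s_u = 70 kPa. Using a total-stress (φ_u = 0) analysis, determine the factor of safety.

FS = 2.24

Taking moments about the centre O, the resisting moment is provided by the undrained shear strength acting along the arc:
M_R = s_u·L_a·R = 70·18.80·10.3 = 13554.8 kN·m/m
M_D = W·d = 1729·3.5 = 6051.5 kN·m/m
FS = M_R / M_D = 13554.8 / 6051.5 = 2.240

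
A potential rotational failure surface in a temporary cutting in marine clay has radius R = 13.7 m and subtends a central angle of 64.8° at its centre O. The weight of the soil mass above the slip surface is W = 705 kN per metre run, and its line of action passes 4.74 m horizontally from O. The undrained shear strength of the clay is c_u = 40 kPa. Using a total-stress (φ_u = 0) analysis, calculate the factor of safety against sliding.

FS = 2.54

Taking moments about the centre O, the resisting moment is provided by the undrained shear strength acting along the arc:
Arc length L_a = R·θ = 13.7·(64.8°·π/180) = 13.7·1.1310 = 15.49 m
M_R = c_u·L_a·R = 40·15.49·13.7 = 8490.9 kN·m/m
M_D = W·d = 705·4.74 = 3341.7 kN·m/m
FS = M_R / M_D = 8490.9 / 3341.7 = 2.541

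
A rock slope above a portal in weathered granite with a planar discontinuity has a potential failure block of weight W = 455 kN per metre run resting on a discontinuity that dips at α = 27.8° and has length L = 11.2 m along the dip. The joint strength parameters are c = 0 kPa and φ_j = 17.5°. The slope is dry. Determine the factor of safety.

FS = 0.60

Resolving the block weight along and normal to the plane and applying the Mohr–Coulomb strength on the joint:
N' = W cosα = 455·cos27.8° = 402.5 kN/m
Driving force T = W sinα = 455·sin27.8° = 212.2 kN/m
Resisting force R = c·L + N'·tanφ_j = 0·11.2 + 402.5·tan17.5° = 0.0 + 126.9 = 126.9 kN/m
FS = R / T = 126.9 / 212.2 = 0.598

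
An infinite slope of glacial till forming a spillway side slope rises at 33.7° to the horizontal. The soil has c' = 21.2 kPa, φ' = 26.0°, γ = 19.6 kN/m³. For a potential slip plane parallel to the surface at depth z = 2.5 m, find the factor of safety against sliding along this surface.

For an infinite slope with a slip plane parallel to the surface (no pore pressure): FS = [c' + γz cos²β tanφ'] / [γz sinβ cosβ].
γz = 19.6·2.5 = 49.00 kN/m²
Numerator = 21.2 + 49.00·cos²33.7°·tan26.0° = 21.2 + 49.00·0.6921·0.4877 = 37.742 kPa
Denominator = 49.00·sin33.7°·cos33.7° = 49.00·0.5548·0.8320 = 22.619 kPa
FS = 37.742 / 22.619 = 1.669

FS = 1.67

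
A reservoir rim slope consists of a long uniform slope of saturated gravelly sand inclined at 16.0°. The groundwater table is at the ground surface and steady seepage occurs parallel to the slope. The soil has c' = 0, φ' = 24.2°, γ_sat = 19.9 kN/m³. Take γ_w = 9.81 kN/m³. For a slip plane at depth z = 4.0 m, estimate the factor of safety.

FS = 0.79

With seepage parallel to the slope and the water table at the surface, the effective normal stress on the slip plane uses the buoyant unit weight γ' = γ_sat − γ_w while the driving shear stress uses γ_sat:
FS = [c' + γ' z cos²β tanφ'] / [γ_sat z sinβ cosβ]
(For c' = 0 this reduces to FS = (γ'/γ_sat)·tanφ'/tanβ.)
γ' = 19.9 − 9.81 = 10.09 kN/m³
Numerator = 0.0 + 10.09·4.0·cos²16.0°·tan24.2° = 0.0 + 10.09·4.0·0.9240·0.4494 = 16.760 kPa
Denominator = 19.9·4.0·sin16.0°·cos16.0° = 19.9·4.0·0.2756·0.9613 = 21.091 kPa
FS = 16.760 / 21.091 = 0.795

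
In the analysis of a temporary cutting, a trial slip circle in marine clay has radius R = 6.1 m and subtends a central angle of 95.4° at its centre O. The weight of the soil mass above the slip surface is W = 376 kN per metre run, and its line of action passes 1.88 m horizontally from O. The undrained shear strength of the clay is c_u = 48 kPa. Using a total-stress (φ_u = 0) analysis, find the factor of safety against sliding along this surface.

FS = 4.21

Taking moments about the centre O, the resisting moment is provided by the undrained shear strength acting along the arc:
Arc length L_a = R·θ = 6.1·(95.4°·π/180) = 6.1·1.6650 = 10.16 m
M_R = c_u·L_a·R = 48·10.16·6.1 = 2973.9 kN·m/m
M_D = W·d = 376·1.88 = 706.9 kN·m/m
FS = M_R / M_D = 2973.9 / 706.9 = 4.207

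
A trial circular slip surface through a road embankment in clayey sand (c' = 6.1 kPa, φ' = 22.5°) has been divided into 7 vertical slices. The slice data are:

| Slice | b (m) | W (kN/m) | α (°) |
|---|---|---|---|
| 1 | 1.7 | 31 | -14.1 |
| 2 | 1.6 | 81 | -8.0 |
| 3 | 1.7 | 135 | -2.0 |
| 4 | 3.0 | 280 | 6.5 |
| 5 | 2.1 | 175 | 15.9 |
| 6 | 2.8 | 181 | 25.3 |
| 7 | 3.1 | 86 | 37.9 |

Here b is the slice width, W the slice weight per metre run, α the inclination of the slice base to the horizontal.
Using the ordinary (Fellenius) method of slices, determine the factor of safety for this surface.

Ordinary method of slices: FS = Σ[c'·Δl_i + (W_i cosα_i)·tanφ'] / Σ W_i sinα_i, with Δl_i = b_i / cosα_i.
Slice 1: Δl = 1.7/cos(-14.1°) = 1.753 m; N'_1 = 31·cos(-14.1°) = 30.1; c'Δl = 10.69; W sinα = -7.6
Slice 2: Δl = 1.6/cos(-8.0°) = 1.616 m; N'_2 = 81·cos(-8.0°) = 80.2; c'Δl = 9.86; W sinα = -11.3
Slice 3: Δl = 1.7/cos(-2.0°) = 1.701 m; N'_3 = 135·cos(-2.0°) = 134.9; c'Δl = 10.38; W sinα = -4.7
Slice 4: Δl = 3.0/cos6.5° = 3.019 m; N'_4 = 280·cos6.5° = 278.2; c'Δl = 18.42; W sinα = 31.7
Slice 5: Δl = 2.1/cos15.9° = 2.184 m; N'_5 = 175·cos15.9° = 168.3; c'Δl = 13.32; W sinα = 47.9
Slice 6: Δl = 2.8/cos25.3° = 3.097 m; N'_6 = 181·cos25.3° = 163.6; c'Δl = 18.89; W sinα = 77.4
Slice 7: Δl = 3.1/cos37.9° = 3.929 m; N'_7 = 86·cos37.9° = 67.9; c'Δl = 23.96; W sinα = 52.8
Σc'Δl = 105.5 kN/m; ΣN' = 923.2 kN/m; ΣW sinα = 186.3 kN/m
Resisting = 105.5 + 923.2·tan22.5° = 105.5 + 382.4 = 487.9 kN/m
FS = 487.9 / 186.3 = 2.619

FS = 2.62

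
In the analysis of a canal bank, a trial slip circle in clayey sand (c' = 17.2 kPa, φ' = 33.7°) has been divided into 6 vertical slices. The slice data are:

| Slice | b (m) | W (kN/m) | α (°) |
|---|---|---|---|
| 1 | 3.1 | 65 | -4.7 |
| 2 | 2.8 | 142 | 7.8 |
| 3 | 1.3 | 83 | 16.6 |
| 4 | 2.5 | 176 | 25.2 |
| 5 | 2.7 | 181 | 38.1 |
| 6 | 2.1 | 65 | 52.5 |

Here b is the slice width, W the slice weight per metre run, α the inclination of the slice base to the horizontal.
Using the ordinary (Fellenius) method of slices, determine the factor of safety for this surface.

FS = 2.57

Ordinary method of slices: FS = Σ[c'·Δl_i + (W_i cosα_i)·tanφ'] / Σ W_i sinα_i, with Δl_i = b_i / cosα_i.
Slice 1: Δl = 3.1/cos(-4.7°) = 3.110 m; N'_1 = 65·cos(-4.7°) = 64.8; c'Δl = 53.50; W sinα = -5.3
Slice 2: Δl = 2.8/cos7.8° = 2.826 m; N'_2 = 142·cos7.8° = 140.7; c'Δl = 48.61; W sinα = 19.3
Slice 3: Δl = 1.3/cos16.6° = 1.357 m; N'_3 = 83·cos16.6° = 79.5; c'Δl = 23.33; W sinα = 23.7
Slice 4: Δl = 2.5/cos25.2° = 2.763 m; N'_4 = 176·cos25.2° = 159.2; c'Δl = 47.52; W sinα = 74.9
Slice 5: Δl = 2.7/cos38.1° = 3.431 m; N'_5 = 181·cos38.1° = 142.4; c'Δl = 59.01; W sinα = 111.7
Slice 6: Δl = 2.1/cos52.5° = 3.450 m; N'_6 = 65·cos52.5° = 39.6; c'Δl = 59.33; W sinα = 51.6
Σc'Δl = 291.3 kN/m; ΣN' = 626.3 kN/m; ΣW sinα = 275.8 kN/m
Resisting = 291.3 + 626.3·tan33.7° = 291.3 + 417.7 = 709.0 kN/m
FS = 709.0 / 275.8 = 2.570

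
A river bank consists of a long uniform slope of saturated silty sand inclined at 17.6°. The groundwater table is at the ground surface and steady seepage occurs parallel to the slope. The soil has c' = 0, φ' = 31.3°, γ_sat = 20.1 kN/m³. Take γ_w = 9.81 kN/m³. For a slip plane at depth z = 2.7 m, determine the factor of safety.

FS = 0.98

With seepage parallel to the slope and the water table at the surface, the effective normal stress on the slip plane uses the buoyant unit weight γ' = γ_sat − γ_w while the driving shear stress uses γ_sat:
FS = [c' + γ' z cos²β tanφ'] / [γ_sat z sinβ cosβ]
(For c' = 0 this reduces to FS = (γ'/γ_sat)·tanφ'/tanβ.)
γ' = 20.1 − 9.81 = 10.29 kN/m³
Numerator = 0.0 + 10.29·2.7·cos²17.6°·tan31.3° = 0.0 + 10.29·2.7·0.9086·0.6080 = 15.348 kPa
Denominator = 20.1·2.7·sin17.6°·cos17.6° = 20.1·2.7·0.3024·0.9532 = 15.641 kPa
FS = 15.348 / 15.641 = 0.981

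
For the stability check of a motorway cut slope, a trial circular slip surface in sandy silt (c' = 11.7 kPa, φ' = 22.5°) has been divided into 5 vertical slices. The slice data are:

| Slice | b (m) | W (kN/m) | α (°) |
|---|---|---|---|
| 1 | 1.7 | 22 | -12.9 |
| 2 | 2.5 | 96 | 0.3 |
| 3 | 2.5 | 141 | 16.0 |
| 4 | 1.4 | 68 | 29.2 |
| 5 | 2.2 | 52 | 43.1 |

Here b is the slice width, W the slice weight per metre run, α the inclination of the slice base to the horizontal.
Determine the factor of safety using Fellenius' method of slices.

FS = 2.71

Ordinary method of slices: FS = Σ[c'·Δl_i + (W_i cosα_i)·tanφ'] / Σ W_i sinα_i, with Δl_i = b_i / cosα_i.
Slice 1: Δl = 1.7/cos(-12.9°) = 1.744 m; N'_1 = 22·cos(-12.9°) = 21.4; c'Δl = 20.40; W sinα = -4.9
Slice 2: Δl = 2.5/cos0.3° = 2.500 m; N'_2 = 96·cos0.3° = 96.0; c'Δl = 29.25; W sinα = 0.5
Slice 3: Δl = 2.5/cos16.0° = 2.601 m; N'_3 = 141·cos16.0° = 135.5; c'Δl = 30.43; W sinα = 38.9
Slice 4: Δl = 1.4/cos29.2° = 1.604 m; N'_4 = 68·cos29.2° = 59.4; c'Δl = 18.76; W sinα = 33.2
Slice 5: Δl = 2.2/cos43.1° = 3.013 m; N'_5 = 52·cos43.1° = 38.0; c'Δl = 35.25; W sinα = 35.5
Σc'Δl = 134.1 kN/m; ΣN' = 350.3 kN/m; ΣW sinα = 103.2 kN/m
Resisting = 134.1 + 350.3·tan22.5° = 134.1 + 145.1 = 279.2 kN/m
FS = 279.2 / 103.2 = 2.706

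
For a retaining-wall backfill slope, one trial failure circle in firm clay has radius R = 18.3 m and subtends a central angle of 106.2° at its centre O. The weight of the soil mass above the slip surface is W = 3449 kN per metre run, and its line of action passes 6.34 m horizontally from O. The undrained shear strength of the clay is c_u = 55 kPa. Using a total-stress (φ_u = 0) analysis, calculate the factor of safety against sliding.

Taking moments about the centre O, the resisting moment is provided by the undrained shear strength acting along the arc:
Arc length L_a = R·θ = 18.3·(106.2°·π/180) = 18.3·1.8535 = 33.92 m
M_R = c_u·L_a·R = 55·33.92·18.3 = 34140.3 kN·m/m
M_D = W·d = 3449·6.34 = 21866.7 kN·m/m
FS = M_R / M_D = 34140.3 / 21866.7 = 1.561

FS = 1.56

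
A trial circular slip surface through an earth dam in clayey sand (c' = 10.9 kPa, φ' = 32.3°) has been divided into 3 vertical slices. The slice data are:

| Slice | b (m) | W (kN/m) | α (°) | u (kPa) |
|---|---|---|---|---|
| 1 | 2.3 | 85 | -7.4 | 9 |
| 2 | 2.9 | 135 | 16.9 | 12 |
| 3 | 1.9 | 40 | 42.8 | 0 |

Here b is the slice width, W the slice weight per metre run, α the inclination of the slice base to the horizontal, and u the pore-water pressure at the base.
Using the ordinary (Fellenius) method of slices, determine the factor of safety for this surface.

FS = 3.67

Ordinary method of slices: FS = Σ[c'·Δl_i + (W_i cosα_i − u_i·Δl_i)·tanφ'] / Σ W_i sinα_i, with Δl_i = b_i / cosα_i.
Slice 1: Δl = 2.3/cos(-7.4°) = 2.319 m; N'_1 = 85·cos(-7.4°) − 9·2.319 = 63.4; c'Δl = 25.28; W sinα = -10.9
Slice 2: Δl = 2.9/cos16.9° = 3.031 m; N'_2 = 135·cos16.9° − 12·3.031 = 92.8; c'Δl = 33.04; W sinα = 39.2
Slice 3: Δl = 1.9/cos42.8° = 2.590 m; N'_3 = 40·cos42.8° − 0·2.590 = 29.3; c'Δl = 28.23; W sinα = 27.2
Σc'Δl = 86.5 kN/m; ΣN' = 185.6 kN/m; ΣW sinα = 55.5 kN/m
Resisting = 86.5 + 185.6·tan32.3° = 86.5 + 117.3 = 203.9 kN/m
FS = 203.9 / 55.5 = 3.675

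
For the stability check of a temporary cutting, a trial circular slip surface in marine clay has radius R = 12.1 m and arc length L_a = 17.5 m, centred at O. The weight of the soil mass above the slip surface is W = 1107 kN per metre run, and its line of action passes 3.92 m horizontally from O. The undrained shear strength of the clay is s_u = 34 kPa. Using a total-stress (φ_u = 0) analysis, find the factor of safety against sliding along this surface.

Taking moments about the centre O, the resisting moment is provided by the undrained shear strength acting along the arc:
M_R = s_u·L_a·R = 34·17.50·12.1 = 7199.5 kN·m/m
M_D = W·d = 1107·3.92 = 4339.4 kN·m/m
FS = M_R / M_D = 7199.5 / 4339.4 = 1.659

FS = 1.66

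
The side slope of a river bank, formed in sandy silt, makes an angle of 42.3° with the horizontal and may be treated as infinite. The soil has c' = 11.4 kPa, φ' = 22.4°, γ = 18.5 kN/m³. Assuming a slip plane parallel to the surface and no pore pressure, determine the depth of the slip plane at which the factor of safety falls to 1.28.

Setting FS = 1.28 in FS = [c' + γz cos²β tanφ'] / [γz sinβ cosβ] and solving for z:
z = c' / [γ cosβ (FS·sinβ − cosβ·tanφ')]
  = 11.4 / [18.5·cos42.3°·(1.28·sin42.3° − cos42.3°·tan22.4°)]
  = 11.4 / [18.5·0.7396·(1.28·0.6730 − 0.7396·0.4122)]
  = 11.4 / 7.6161 = 1.497 m

z = 1.50 m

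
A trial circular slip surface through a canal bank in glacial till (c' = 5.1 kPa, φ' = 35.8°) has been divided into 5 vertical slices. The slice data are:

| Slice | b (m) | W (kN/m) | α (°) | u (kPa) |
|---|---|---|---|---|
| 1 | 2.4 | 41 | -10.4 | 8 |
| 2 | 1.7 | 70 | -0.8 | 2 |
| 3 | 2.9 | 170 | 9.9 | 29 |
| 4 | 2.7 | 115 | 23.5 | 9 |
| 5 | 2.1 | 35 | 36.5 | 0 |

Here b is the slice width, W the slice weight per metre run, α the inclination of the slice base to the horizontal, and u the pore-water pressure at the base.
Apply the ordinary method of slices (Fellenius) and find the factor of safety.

FS = 3.02

Ordinary method of slices: FS = Σ[c'·Δl_i + (W_i cosα_i − u_i·Δl_i)·tanφ'] / Σ W_i sinα_i, with Δl_i = b_i / cosα_i.
Slice 1: Δl = 2.4/cos(-10.4°) = 2.440 m; N'_1 = 41·cos(-10.4°) − 8·2.440 = 20.8; c'Δl = 12.44; W sinα = -7.4
Slice 2: Δl = 1.7/cos(-0.8°) = 1.700 m; N'_2 = 70·cos(-0.8°) − 2·1.700 = 66.6; c'Δl = 8.67; W sinα = -1.0
Slice 3: Δl = 2.9/cos9.9° = 2.944 m; N'_3 = 170·cos9.9° − 29·2.944 = 82.1; c'Δl = 15.01; W sinα = 29.2
Slice 4: Δl = 2.7/cos23.5° = 2.944 m; N'_4 = 115·cos23.5° − 9·2.944 = 79.0; c'Δl = 15.02; W sinα = 45.9
Slice 5: Δl = 2.1/cos36.5° = 2.612 m; N'_5 = 35·cos36.5° − 0·2.612 = 28.1; c'Δl = 13.32; W sinα = 20.8
Σc'Δl = 64.5 kN/m; ΣN' = 276.6 kN/m; ΣW sinα = 87.5 kN/m
Resisting = 64.5 + 276.6·tan35.8° = 64.5 + 199.5 = 264.0 kN/m
FS = 264.0 / 87.5 = 3.016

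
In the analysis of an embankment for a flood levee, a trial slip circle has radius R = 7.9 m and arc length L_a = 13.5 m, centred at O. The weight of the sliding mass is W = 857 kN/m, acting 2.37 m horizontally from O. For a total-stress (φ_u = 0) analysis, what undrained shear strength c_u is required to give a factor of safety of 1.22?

FS = c_u·L_a·R / (W·d), so c_u = FS·W·d / (L_a·R).
c_u = 1.22·857·2.37 / (13.50·7.9) = 2477.9 / 106.65 = 23.23 kPa

c_u = 23.2 kPa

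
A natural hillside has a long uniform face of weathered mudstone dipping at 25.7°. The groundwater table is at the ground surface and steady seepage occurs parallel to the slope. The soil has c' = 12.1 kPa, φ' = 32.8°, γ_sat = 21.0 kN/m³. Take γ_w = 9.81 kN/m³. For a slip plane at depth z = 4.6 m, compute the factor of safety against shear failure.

FS = 1.03

With seepage parallel to the slope and the water table at the surface, the effective normal stress on the slip plane uses the buoyant unit weight γ' = γ_sat − γ_w while the driving shear stress uses γ_sat:
FS = [c' + γ' z cos²β tanφ'] / [γ_sat z sinβ cosβ]
γ' = 21.0 − 9.81 = 11.19 kN/m³
Numerator = 12.1 + 11.19·4.6·cos²25.7°·tan32.8° = 12.1 + 11.19·4.6·0.8119·0.6445 = 39.034 kPa
Denominator = 21.0·4.6·sin25.7°·cos25.7° = 21.0·4.6·0.4337·0.9011 = 37.747 kPa
FS = 39.034 / 37.747 = 1.034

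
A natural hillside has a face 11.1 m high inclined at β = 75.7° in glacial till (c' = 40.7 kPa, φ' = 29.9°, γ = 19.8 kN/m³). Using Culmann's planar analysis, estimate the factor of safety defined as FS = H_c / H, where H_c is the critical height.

FS = 2.05

H_c = (4c'/γ) · sinβ cosφ' / [1 − cos(β − φ')]
    = (4·40.7/19.8) · sin75.7°·cos29.9° / [1 − cos45.8°]
    = 8.222 · 0.8400 / 0.3028 = 22.81 m
FS = H_c / H = 22.81 / 11.1 = 2.055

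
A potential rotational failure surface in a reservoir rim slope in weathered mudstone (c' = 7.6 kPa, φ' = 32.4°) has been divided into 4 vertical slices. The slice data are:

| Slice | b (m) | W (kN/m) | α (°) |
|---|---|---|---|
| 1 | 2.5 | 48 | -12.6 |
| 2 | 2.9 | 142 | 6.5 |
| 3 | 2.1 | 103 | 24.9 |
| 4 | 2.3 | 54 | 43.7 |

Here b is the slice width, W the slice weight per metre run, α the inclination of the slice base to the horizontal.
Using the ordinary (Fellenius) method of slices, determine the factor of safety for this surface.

Ordinary method of slices: FS = Σ[c'·Δl_i + (W_i cosα_i)·tanφ'] / Σ W_i sinα_i, with Δl_i = b_i / cosα_i.
Slice 1: Δl = 2.5/cos(-12.6°) = 2.562 m; N'_1 = 48·cos(-12.6°) = 46.8; c'Δl = 19.47; W sinα = -10.5
Slice 2: Δl = 2.9/cos6.5° = 2.919 m; N'_2 = 142·cos6.5° = 141.1; c'Δl = 22.18; W sinα = 16.1
Slice 3: Δl = 2.1/cos24.9° = 2.315 m; N'_3 = 103·cos24.9° = 93.4; c'Δl = 17.60; W sinα = 43.4
Slice 4: Δl = 2.3/cos43.7° = 3.181 m; N'_4 = 54·cos43.7° = 39.0; c'Δl = 24.18; W sinα = 37.3
Σc'Δl = 83.4 kN/m; ΣN' = 320.4 kN/m; ΣW sinα = 86.3 kN/m
Resisting = 83.4 + 320.4·tan32.4° = 83.4 + 203.3 = 286.8 kN/m
FS = 286.8 / 86.3 = 3.324

FS = 3.32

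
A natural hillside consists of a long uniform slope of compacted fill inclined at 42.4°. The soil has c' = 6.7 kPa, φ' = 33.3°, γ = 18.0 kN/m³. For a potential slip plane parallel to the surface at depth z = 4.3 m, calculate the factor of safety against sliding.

For an infinite slope with a slip plane parallel to the surface (no pore pressure): FS = [c' + γz cos²β tanφ'] / [γz sinβ cosβ].
γz = 18.0·4.3 = 77.40 kN/m²
Numerator = 6.7 + 77.40·cos²42.4°·tan33.3° = 6.7 + 77.40·0.5453·0.6569 = 34.425 kPa
Denominator = 77.40·sin42.4°·cos42.4° = 77.40·0.6743·0.7385 = 38.541 kPa
FS = 34.425 / 38.541 = 0.893

FS = 0.89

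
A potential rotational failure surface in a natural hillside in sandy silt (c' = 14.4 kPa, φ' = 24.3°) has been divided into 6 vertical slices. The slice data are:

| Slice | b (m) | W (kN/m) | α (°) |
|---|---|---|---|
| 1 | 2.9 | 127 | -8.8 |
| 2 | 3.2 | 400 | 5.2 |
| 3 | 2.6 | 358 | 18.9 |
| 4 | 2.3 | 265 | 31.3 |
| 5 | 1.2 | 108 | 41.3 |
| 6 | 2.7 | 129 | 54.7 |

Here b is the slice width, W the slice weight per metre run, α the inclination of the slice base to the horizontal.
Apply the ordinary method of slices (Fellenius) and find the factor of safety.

Ordinary method of slices: FS = Σ[c'·Δl_i + (W_i cosα_i)·tanφ'] / Σ W_i sinα_i, with Δl_i = b_i / cosα_i.
Slice 1: Δl = 2.9/cos(-8.8°) = 2.935 m; N'_1 = 127·cos(-8.8°) = 125.5; c'Δl = 42.26; W sinα = -19.4
Slice 2: Δl = 3.2/cos5.2° = 3.213 m; N'_2 = 400·cos5.2° = 398.4; c'Δl = 46.27; W sinα = 36.3
Slice 3: Δl = 2.6/cos18.9° = 2.748 m; N'_3 = 358·cos18.9° = 338.7; c'Δl = 39.57; W sinα = 116.0
Slice 4: Δl = 2.3/cos31.3° = 2.692 m; N'_4 = 265·cos31.3° = 226.4; c'Δl = 38.76; W sinα = 137.7
Slice 5: Δl = 1.2/cos41.3° = 1.597 m; N'_5 = 108·cos41.3° = 81.1; c'Δl = 23.00; W sinα = 71.3
Slice 6: Δl = 2.7/cos54.7° = 4.672 m; N'_6 = 129·cos54.7° = 74.5; c'Δl = 67.28; W sinα = 105.3
Σc'Δl = 257.1 kN/m; ΣN' = 1244.7 kN/m; ΣW sinα = 447.0 kN/m
Resisting = 257.1 + 1244.7·tan24.3° = 257.1 + 562.0 = 819.1 kN/m
FS = 819.1 / 447.0 = 1.832

FS = 1.83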